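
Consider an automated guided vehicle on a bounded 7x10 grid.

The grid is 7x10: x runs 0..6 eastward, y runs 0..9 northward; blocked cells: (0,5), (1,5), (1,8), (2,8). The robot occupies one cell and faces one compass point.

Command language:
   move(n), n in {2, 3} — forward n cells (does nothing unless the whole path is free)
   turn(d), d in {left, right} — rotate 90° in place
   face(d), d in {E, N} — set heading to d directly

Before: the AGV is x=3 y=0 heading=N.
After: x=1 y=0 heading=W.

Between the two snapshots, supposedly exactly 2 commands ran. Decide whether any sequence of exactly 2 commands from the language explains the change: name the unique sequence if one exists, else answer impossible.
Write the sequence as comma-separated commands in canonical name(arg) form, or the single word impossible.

key: running move(2) before turn(left) would end elsewhere — order is forced
begin: x=3 y=0 heading=N
t=1 turn(left) ⇒ x=3 y=0 heading=W
t=2 move(2) ⇒ x=1 y=0 heading=W
all 36 alternatives checked — unique.

turn(left), move(2)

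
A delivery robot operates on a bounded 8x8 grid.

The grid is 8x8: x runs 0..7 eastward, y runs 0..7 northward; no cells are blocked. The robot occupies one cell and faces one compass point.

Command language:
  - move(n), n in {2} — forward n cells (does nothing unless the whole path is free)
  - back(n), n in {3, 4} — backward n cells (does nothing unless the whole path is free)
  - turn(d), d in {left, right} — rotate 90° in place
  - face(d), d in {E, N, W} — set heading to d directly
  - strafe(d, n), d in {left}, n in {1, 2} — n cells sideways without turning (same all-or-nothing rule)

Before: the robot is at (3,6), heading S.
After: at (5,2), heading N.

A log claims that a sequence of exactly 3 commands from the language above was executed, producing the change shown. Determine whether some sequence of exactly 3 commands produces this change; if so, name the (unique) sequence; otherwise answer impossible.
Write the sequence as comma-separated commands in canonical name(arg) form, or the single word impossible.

strafe(left, 2), face(N), back(4)

key: order matters: swapping strafe(left, 2) and back(4) lands elsewhere
begin: at (3,6), heading S
step 1 (strafe(left, 2)): at (5,6), heading S
step 2 (face(N)): at (5,6), heading N
step 3 (back(4)): at (5,2), heading N
no rival 3-sequence matches.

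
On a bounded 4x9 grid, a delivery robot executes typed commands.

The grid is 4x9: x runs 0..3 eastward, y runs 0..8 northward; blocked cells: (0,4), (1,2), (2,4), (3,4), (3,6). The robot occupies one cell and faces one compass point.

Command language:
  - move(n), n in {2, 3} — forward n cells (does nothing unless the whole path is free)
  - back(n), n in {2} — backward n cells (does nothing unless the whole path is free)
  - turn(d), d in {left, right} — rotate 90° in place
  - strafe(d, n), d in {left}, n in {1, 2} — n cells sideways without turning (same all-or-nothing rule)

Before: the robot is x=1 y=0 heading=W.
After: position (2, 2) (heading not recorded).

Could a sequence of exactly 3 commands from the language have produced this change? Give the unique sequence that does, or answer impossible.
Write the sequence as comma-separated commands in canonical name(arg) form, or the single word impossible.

key: order matters: swapping turn(left) and back(2) lands elsewhere
start: x=1 y=0 heading=W
step 1 (turn(left)): x=1 y=0 heading=S
step 2 (strafe(left, 1)): x=2 y=0 heading=S
step 3 (back(2)): x=2 y=2 heading=S
all 343 alternatives checked — unique.

turn(left), strafe(left, 1), back(2)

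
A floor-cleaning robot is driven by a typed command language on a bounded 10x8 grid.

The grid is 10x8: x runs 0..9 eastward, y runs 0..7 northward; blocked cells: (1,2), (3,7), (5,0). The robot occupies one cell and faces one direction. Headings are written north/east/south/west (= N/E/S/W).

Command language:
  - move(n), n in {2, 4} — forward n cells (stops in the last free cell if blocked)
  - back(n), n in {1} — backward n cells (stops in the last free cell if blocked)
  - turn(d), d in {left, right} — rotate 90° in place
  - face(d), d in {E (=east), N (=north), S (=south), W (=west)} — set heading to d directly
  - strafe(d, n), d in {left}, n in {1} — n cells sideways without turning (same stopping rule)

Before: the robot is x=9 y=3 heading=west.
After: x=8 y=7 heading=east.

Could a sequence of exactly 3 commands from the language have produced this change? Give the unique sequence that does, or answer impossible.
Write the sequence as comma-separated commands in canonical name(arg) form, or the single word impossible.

impossible

all 1000 sequences checked — none match.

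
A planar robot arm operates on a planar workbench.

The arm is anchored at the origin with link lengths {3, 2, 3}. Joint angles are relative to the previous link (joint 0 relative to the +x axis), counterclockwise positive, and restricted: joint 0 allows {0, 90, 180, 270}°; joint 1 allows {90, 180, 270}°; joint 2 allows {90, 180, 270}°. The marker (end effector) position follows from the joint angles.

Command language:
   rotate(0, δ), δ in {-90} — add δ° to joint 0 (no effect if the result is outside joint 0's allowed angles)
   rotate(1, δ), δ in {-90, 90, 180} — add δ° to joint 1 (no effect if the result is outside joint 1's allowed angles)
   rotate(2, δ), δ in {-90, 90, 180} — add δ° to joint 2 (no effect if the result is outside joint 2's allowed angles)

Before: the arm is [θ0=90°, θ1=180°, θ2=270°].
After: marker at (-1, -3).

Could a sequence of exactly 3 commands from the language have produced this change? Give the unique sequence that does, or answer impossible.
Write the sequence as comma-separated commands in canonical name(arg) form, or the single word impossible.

rotate(0, -90), rotate(0, -90), rotate(0, -90)

initial: [θ0=90°, θ1=180°, θ2=270°]
t=1 rotate(0, -90) ⇒ [θ0=0°, θ1=180°, θ2=270°]
t=2 rotate(0, -90) ⇒ [θ0=270°, θ1=180°, θ2=270°]
t=3 rotate(0, -90) ⇒ [θ0=180°, θ1=180°, θ2=270°]
no other 3-command option fits: unique.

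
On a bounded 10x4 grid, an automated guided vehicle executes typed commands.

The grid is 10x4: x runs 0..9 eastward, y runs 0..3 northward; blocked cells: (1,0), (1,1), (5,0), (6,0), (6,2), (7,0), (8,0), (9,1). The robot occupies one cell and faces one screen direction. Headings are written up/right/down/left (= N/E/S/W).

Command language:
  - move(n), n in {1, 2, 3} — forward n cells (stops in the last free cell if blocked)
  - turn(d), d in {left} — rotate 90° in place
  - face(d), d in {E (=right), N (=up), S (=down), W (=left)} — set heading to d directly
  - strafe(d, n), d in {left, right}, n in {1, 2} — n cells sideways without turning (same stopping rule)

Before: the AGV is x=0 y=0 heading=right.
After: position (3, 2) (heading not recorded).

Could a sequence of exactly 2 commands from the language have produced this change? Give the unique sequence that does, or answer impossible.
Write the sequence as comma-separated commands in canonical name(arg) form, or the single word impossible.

strafe(left, 2), move(3)

key: running move(3) before strafe(left, 2) would end elsewhere — order is forced
begin: x=0 y=0 heading=right
step 1 (strafe(left, 2)): x=0 y=2 heading=right
step 2 (move(3)): x=3 y=2 heading=right
all 144 alternatives checked — unique.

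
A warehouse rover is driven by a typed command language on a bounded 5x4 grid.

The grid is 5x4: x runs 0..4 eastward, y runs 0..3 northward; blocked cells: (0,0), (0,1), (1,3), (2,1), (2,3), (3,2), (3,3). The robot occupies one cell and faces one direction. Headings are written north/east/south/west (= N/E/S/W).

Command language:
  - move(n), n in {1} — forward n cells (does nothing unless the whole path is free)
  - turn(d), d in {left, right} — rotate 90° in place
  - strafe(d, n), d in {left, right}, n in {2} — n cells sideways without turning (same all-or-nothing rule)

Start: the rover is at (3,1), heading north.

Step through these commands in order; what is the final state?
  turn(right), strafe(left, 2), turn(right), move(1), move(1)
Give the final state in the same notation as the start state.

at (3,0), heading south

start: at (3,1), heading north
step 1 (turn(right)): at (3,1), heading east
step 2 (strafe(left, 2)): at (3,1), heading east
step 3 (turn(right)): at (3,1), heading south
step 4 (move(1)): at (3,0), heading south
step 5 (move(1)): at (3,0), heading south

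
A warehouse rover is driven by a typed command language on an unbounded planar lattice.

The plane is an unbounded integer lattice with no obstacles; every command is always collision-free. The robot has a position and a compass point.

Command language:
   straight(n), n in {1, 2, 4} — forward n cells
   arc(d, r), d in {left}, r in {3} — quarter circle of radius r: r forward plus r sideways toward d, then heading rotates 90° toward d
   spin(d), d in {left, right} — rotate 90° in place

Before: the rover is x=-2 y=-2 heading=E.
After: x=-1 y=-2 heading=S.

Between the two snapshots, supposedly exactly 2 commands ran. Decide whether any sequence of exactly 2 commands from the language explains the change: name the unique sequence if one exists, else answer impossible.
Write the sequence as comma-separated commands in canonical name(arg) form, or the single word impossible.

key: running spin(right) before straight(1) would end elsewhere — order is forced
initial: x=-2 y=-2 heading=E
t=1 straight(1) ⇒ x=-1 y=-2 heading=E
t=2 spin(right) ⇒ x=-1 y=-2 heading=S
all 36 alternatives checked — unique.

straight(1), spin(right)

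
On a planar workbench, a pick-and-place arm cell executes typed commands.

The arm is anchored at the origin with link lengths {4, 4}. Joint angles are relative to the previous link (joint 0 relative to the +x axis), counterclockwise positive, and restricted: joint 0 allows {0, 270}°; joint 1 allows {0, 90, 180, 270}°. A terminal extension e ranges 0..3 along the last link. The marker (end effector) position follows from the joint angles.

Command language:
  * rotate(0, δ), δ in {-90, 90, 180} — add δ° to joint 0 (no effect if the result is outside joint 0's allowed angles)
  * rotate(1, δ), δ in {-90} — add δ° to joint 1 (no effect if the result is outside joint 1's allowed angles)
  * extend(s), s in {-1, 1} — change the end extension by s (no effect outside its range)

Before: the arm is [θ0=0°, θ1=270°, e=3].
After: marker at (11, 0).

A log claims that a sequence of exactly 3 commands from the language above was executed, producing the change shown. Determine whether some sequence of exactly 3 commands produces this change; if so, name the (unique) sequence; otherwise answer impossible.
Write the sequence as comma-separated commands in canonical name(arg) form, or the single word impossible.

rotate(1, -90), rotate(1, -90), rotate(1, -90)

start: [θ0=0°, θ1=270°, e=3]
t=1 rotate(1, -90) ⇒ [θ0=0°, θ1=180°, e=3]
t=2 rotate(1, -90) ⇒ [θ0=0°, θ1=90°, e=3]
t=3 rotate(1, -90) ⇒ [θ0=0°, θ1=0°, e=3]
no rival 3-sequence matches.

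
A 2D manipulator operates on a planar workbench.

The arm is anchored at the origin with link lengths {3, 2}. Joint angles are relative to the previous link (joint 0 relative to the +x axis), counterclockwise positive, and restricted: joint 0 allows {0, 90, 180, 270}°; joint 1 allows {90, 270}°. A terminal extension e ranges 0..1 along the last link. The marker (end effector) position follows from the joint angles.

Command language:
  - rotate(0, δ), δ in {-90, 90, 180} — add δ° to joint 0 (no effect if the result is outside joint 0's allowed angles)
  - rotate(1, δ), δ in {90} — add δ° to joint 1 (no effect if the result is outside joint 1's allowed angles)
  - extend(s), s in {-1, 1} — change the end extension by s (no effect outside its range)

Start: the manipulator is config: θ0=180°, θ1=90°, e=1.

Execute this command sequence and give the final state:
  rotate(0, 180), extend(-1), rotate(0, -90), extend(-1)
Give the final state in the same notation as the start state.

begin: config: θ0=180°, θ1=90°, e=1
step 1 (rotate(0, 180)): config: θ0=0°, θ1=90°, e=1
step 2 (extend(-1)): config: θ0=0°, θ1=90°, e=0
step 3 (rotate(0, -90)): config: θ0=270°, θ1=90°, e=0
step 4 (extend(-1)): config: θ0=270°, θ1=90°, e=0

config: θ0=270°, θ1=90°, e=0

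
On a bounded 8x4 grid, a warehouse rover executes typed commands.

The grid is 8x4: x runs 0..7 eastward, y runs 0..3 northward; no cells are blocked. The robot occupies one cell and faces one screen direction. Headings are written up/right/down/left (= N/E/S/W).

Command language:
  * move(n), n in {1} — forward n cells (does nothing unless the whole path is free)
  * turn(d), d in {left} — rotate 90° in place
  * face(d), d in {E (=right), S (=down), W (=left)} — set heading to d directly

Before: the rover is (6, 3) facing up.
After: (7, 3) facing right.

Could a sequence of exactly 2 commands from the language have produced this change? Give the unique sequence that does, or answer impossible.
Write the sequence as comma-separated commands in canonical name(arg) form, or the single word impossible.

face(E), move(1)

key: cell and facing (now E) both changed — the 2 commands mix motion and turning
initial: (6, 3) facing up
t=1 face(E) ⇒ (6, 3) facing right
t=2 move(1) ⇒ (7, 3) facing right
no other 2-command option fits: unique.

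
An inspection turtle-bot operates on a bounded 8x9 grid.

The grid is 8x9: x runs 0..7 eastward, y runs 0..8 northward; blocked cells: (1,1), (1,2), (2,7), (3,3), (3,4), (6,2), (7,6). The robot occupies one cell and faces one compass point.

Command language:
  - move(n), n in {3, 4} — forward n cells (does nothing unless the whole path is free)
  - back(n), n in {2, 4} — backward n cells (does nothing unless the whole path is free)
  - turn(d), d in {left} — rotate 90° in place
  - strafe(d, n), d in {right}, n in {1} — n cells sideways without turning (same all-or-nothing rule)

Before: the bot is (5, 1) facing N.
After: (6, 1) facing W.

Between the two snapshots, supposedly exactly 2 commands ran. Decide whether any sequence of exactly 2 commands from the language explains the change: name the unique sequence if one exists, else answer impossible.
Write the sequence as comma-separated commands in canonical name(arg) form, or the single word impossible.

key: order matters: swapping strafe(right, 1) and turn(left) lands elsewhere
start: (5, 1) facing N
step 1 (strafe(right, 1)): (6, 1) facing N
step 2 (turn(left)): (6, 1) facing W
uniquely the one of 36 2-step routes that fits.

strafe(right, 1), turn(left)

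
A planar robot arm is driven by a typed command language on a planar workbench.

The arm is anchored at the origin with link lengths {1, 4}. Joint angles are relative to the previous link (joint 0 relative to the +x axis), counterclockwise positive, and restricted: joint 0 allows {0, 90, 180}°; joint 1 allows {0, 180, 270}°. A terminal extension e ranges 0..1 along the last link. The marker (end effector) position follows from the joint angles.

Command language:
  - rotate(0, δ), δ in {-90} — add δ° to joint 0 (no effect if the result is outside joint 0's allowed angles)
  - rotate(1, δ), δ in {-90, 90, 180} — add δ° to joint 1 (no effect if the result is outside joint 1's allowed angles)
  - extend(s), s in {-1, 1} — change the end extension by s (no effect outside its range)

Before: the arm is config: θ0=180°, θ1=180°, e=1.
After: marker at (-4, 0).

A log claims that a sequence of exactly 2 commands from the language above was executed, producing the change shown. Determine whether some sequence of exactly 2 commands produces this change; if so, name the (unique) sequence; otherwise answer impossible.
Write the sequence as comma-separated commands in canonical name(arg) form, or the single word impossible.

rotate(0, -90), rotate(0, -90)

begin: config: θ0=180°, θ1=180°, e=1
t=1 rotate(0, -90) ⇒ config: θ0=90°, θ1=180°, e=1
t=2 rotate(0, -90) ⇒ config: θ0=0°, θ1=180°, e=1
no other 2-command option fits: unique.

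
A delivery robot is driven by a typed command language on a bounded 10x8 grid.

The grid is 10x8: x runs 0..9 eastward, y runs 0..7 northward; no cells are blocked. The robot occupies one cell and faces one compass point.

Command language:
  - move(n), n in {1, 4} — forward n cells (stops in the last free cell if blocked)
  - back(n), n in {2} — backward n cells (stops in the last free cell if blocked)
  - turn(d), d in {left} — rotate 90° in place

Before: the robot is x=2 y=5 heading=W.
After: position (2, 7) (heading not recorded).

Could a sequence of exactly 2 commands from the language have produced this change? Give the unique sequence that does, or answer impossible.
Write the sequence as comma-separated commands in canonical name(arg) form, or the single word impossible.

key: order matters: swapping turn(left) and back(2) lands elsewhere
t0: x=2 y=5 heading=W
1. turn(left) → x=2 y=5 heading=S
2. back(2) → x=2 y=7 heading=S
all 16 alternatives checked — unique.

turn(left), back(2)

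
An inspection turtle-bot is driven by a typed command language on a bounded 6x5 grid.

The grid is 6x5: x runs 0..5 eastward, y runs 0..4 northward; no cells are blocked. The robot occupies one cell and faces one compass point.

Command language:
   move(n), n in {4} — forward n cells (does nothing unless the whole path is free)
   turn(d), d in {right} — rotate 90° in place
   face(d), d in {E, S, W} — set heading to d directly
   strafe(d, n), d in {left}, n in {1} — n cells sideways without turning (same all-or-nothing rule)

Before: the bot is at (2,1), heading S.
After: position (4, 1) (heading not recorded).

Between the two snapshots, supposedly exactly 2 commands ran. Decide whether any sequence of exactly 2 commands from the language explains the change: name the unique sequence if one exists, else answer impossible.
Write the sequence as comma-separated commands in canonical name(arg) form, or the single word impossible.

strafe(left, 1), strafe(left, 1)

from: at (2,1), heading S
step 1 (strafe(left, 1)): at (3,1), heading S
step 2 (strafe(left, 1)): at (4,1), heading S
uniquely the one of 36 2-step routes that fits.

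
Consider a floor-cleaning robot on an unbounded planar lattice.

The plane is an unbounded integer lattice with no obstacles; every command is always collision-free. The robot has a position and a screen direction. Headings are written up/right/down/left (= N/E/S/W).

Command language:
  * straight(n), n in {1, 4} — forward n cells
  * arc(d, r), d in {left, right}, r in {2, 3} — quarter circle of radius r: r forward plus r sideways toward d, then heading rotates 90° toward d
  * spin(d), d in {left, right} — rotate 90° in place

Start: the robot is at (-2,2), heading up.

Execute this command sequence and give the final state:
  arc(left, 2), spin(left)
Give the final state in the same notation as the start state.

at (-4,4), heading down

start: at (-2,2), heading up
t=1 arc(left, 2) ⇒ at (-4,4), heading left
t=2 spin(left) ⇒ at (-4,4), heading down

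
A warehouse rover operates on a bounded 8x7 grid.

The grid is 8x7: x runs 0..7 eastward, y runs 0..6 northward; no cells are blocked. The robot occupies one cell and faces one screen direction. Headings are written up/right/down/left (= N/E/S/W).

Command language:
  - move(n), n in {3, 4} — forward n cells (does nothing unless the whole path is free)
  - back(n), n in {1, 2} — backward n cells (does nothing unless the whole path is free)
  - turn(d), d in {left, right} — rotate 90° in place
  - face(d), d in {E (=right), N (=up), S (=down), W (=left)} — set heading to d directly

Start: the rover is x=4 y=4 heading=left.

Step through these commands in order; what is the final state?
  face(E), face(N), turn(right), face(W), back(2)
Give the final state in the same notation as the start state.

x=6 y=4 heading=left

from: x=4 y=4 heading=left
1. face(E) → x=4 y=4 heading=right
2. face(N) → x=4 y=4 heading=up
3. turn(right) → x=4 y=4 heading=right
4. face(W) → x=4 y=4 heading=left
5. back(2) → x=6 y=4 heading=left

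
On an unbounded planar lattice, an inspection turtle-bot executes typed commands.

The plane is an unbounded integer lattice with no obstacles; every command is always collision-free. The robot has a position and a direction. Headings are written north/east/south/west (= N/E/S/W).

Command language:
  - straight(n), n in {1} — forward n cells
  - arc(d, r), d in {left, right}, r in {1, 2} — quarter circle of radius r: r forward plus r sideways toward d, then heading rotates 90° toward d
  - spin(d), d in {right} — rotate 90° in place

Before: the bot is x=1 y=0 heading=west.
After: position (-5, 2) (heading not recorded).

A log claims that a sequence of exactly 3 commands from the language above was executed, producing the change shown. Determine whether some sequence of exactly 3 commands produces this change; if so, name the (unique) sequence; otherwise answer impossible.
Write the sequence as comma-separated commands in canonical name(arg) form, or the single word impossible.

key: order matters: swapping arc(right, 2) and arc(left, 2) lands elsewhere
t0: x=1 y=0 heading=west
[1] after arc(right, 2): x=-1 y=2 heading=north
[2] after arc(left, 2): x=-3 y=4 heading=west
[3] after arc(left, 2): x=-5 y=2 heading=south
no rival 3-sequence matches.

arc(right, 2), arc(left, 2), arc(left, 2)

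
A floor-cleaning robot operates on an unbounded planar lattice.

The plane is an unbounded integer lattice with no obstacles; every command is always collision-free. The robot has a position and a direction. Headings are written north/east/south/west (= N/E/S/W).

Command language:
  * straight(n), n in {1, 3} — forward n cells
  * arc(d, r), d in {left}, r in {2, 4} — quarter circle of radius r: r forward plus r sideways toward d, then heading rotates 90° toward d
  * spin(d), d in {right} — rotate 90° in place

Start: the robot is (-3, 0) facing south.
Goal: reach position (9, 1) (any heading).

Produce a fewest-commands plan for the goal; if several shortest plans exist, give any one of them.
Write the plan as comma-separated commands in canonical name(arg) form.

initial: (-3, 0) facing south
1. arc(left, 4) → (1, -4) facing east
2. straight(3) → (4, -4) facing east
3. straight(3) → (7, -4) facing east
4. arc(left, 2) → (9, -2) facing north
5. straight(3) → (9, 1) facing north
minimal: 5 command(s), checked below 5.

arc(left, 4), straight(3), straight(3), arc(left, 2), straight(3)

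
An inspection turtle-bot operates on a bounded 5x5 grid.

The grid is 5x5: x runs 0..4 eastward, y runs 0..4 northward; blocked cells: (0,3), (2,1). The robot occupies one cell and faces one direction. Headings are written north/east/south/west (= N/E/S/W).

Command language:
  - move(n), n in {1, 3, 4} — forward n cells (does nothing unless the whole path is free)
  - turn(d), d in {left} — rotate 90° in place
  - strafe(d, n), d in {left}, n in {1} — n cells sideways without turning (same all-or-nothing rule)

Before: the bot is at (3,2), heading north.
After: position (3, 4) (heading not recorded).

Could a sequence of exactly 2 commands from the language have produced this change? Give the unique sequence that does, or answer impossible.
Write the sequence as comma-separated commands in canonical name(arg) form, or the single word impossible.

t0: at (3,2), heading north
[1] after move(1): at (3,3), heading north
[2] after move(1): at (3,4), heading north
no other 2-command option fits: unique.

move(1), move(1)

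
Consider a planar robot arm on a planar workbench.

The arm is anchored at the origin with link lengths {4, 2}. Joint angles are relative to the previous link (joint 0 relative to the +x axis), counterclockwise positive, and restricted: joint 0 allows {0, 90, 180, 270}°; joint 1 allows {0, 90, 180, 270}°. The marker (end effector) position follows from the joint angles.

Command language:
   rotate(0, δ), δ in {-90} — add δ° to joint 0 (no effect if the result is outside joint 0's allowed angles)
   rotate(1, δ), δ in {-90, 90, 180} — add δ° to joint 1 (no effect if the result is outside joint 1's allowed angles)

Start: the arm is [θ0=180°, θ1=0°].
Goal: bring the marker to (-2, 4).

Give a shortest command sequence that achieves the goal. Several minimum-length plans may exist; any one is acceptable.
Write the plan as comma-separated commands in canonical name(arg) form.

begin: [θ0=180°, θ1=0°]
[1] after rotate(0, -90): [θ0=90°, θ1=0°]
[2] after rotate(1, 90): [θ0=90°, θ1=90°]
nothing shorter than 2 reaches the goal.

rotate(0, -90), rotate(1, 90)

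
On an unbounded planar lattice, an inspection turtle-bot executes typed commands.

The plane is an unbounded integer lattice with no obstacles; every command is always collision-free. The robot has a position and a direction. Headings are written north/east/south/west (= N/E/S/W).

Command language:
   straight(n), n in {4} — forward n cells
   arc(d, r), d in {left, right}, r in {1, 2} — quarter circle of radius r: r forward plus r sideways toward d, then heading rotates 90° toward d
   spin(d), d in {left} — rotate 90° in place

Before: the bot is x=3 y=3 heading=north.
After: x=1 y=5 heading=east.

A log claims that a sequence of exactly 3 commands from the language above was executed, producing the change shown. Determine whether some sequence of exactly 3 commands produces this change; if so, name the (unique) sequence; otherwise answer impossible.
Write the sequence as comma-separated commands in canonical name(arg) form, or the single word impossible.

key: order matters: swapping arc(left, 2) and spin(left) lands elsewhere
t0: x=3 y=3 heading=north
step 1 (arc(left, 2)): x=1 y=5 heading=west
step 2 (spin(left)): x=1 y=5 heading=south
step 3 (spin(left)): x=1 y=5 heading=east
no other 3-command option fits: unique.

arc(left, 2), spin(left), spin(left)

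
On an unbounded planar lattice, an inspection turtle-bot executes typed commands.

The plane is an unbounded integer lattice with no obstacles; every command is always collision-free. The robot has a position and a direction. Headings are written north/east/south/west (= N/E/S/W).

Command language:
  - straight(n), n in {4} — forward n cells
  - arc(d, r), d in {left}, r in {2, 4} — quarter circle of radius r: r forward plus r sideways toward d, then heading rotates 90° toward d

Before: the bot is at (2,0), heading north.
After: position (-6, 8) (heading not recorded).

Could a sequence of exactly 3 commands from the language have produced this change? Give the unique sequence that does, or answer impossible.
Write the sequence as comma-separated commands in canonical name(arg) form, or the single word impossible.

straight(4), arc(left, 4), straight(4)

start: at (2,0), heading north
[1] after straight(4): at (2,4), heading north
[2] after arc(left, 4): at (-2,8), heading west
[3] after straight(4): at (-6,8), heading west
uniquely the one of 27 3-step routes that fits.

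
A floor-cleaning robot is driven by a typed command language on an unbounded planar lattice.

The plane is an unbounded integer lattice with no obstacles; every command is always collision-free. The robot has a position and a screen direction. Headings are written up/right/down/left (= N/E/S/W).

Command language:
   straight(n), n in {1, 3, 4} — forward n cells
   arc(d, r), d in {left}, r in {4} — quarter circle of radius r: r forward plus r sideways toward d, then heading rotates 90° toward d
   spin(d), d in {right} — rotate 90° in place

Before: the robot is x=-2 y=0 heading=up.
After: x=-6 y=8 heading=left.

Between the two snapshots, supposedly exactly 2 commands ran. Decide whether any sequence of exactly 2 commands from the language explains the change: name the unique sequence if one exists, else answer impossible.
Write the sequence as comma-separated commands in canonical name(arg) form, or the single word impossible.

straight(4), arc(left, 4)

key: position moved to (-6,8) AND the heading swung to W — translation plus rotation needed
from: x=-2 y=0 heading=up
1. straight(4) → x=-2 y=4 heading=up
2. arc(left, 4) → x=-6 y=8 heading=left
no rival 2-sequence matches.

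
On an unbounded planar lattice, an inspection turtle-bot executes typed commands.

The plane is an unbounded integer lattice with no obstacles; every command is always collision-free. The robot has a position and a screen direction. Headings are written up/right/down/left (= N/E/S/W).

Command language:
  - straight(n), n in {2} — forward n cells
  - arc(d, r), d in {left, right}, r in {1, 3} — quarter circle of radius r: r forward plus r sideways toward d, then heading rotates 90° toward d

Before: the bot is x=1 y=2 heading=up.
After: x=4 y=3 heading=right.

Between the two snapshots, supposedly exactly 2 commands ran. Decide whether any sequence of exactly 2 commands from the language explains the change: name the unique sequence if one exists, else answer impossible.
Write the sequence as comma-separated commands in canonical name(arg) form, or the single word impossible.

key: order matters: swapping arc(right, 1) and straight(2) lands elsewhere
begin: x=1 y=2 heading=up
t=1 arc(right, 1) ⇒ x=2 y=3 heading=right
t=2 straight(2) ⇒ x=4 y=3 heading=right
uniquely the one of 25 2-step routes that fits.

arc(right, 1), straight(2)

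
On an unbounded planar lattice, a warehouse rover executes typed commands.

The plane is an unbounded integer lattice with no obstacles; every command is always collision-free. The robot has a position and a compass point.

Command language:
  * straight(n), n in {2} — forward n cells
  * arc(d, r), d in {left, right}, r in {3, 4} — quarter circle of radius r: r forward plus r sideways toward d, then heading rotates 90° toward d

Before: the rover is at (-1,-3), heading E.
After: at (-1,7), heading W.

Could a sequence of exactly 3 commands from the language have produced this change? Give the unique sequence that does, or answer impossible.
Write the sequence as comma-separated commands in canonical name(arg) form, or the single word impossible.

arc(left, 4), straight(2), arc(left, 4)

key: cell and facing (now W) both changed — the 3 commands mix motion and turning
t0: at (-1,-3), heading E
1. arc(left, 4) → at (3,1), heading N
2. straight(2) → at (3,3), heading N
3. arc(left, 4) → at (-1,7), heading W
uniquely the one of 125 3-step routes that fits.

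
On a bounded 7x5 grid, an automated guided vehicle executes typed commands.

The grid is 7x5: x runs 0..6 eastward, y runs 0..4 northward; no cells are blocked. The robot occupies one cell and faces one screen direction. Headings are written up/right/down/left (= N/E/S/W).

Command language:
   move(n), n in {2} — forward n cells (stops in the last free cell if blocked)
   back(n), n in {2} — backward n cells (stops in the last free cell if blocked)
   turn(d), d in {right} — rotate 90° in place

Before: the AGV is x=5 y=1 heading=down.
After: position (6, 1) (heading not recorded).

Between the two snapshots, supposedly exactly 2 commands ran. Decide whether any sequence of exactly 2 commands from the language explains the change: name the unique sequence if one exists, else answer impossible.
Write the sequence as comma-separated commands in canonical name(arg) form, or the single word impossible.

key: order matters: swapping turn(right) and back(2) lands elsewhere
from: x=5 y=1 heading=down
step 1 (turn(right)): x=5 y=1 heading=left
step 2 (back(2)): x=6 y=1 heading=left
no other 2-command option fits: unique.

turn(right), back(2)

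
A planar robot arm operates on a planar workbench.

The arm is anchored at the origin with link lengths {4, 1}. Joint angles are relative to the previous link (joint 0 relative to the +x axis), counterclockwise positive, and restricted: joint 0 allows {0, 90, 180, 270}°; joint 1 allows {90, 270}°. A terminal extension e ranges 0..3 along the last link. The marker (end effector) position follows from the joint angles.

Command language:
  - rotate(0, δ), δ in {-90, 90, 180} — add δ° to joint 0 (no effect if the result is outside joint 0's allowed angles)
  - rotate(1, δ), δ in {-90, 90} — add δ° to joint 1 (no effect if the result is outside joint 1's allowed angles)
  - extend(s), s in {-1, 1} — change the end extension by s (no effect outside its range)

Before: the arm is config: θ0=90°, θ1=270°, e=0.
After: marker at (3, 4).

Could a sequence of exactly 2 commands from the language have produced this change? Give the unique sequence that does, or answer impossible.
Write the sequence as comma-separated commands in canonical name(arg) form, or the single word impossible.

extend(1), extend(1)

initial: config: θ0=90°, θ1=270°, e=0
step 1 (extend(1)): config: θ0=90°, θ1=270°, e=1
step 2 (extend(1)): config: θ0=90°, θ1=270°, e=2
no rival 2-sequence matches.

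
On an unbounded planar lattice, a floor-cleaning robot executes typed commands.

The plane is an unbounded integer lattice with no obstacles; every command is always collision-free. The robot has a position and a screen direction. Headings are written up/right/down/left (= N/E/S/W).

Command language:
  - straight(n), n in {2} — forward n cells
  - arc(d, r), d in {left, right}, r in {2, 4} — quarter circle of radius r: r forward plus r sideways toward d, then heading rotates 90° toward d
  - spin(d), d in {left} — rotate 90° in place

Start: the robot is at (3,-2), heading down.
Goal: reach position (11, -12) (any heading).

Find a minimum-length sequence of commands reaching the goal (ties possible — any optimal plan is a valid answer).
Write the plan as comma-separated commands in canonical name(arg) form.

arc(left, 4), arc(right, 4), straight(2)

from: at (3,-2), heading down
step 1 (arc(left, 4)): at (7,-6), heading right
step 2 (arc(right, 4)): at (11,-10), heading down
step 3 (straight(2)): at (11,-12), heading down
minimal: 3 command(s), checked below 3.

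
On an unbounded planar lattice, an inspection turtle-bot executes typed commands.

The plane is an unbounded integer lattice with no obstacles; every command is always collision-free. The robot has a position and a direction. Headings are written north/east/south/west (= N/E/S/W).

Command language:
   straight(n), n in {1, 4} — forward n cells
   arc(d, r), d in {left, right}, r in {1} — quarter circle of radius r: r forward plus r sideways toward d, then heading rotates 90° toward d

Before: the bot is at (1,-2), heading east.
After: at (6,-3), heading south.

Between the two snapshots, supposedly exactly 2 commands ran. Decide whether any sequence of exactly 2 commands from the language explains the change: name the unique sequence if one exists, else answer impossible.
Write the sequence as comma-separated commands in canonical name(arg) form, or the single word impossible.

key: position moved to (6,-3) AND the heading swung to S — translation plus rotation needed
start: at (1,-2), heading east
step 1 (straight(4)): at (5,-2), heading east
step 2 (arc(right, 1)): at (6,-3), heading south
uniquely the one of 16 2-step routes that fits.

straight(4), arc(right, 1)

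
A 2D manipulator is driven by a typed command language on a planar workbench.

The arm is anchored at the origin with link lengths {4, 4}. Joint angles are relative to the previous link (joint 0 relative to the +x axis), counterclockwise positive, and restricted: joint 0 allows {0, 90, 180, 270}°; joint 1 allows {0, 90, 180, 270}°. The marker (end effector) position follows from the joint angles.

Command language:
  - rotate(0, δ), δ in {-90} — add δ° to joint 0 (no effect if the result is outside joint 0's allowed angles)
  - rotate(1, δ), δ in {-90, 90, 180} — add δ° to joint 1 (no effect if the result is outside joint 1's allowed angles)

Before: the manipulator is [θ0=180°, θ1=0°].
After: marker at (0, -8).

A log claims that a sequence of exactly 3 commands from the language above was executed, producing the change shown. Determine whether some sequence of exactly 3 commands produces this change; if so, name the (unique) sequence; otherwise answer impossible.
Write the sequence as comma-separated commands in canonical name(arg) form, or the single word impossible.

begin: [θ0=180°, θ1=0°]
t=1 rotate(0, -90) ⇒ [θ0=90°, θ1=0°]
t=2 rotate(0, -90) ⇒ [θ0=0°, θ1=0°]
t=3 rotate(0, -90) ⇒ [θ0=270°, θ1=0°]
no other 3-command option fits: unique.

rotate(0, -90), rotate(0, -90), rotate(0, -90)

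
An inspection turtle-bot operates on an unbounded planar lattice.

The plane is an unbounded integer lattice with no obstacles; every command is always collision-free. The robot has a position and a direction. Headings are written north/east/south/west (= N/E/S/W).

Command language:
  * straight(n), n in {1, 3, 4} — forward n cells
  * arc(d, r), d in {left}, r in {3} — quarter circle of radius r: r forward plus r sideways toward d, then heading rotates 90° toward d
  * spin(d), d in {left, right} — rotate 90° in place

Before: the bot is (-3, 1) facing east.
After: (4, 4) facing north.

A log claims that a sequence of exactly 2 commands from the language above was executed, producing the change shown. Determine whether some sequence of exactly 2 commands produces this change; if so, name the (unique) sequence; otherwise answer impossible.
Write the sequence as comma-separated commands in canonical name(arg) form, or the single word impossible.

straight(4), arc(left, 3)

key: order matters: swapping straight(4) and arc(left, 3) lands elsewhere
initial: (-3, 1) facing east
t=1 straight(4) ⇒ (1, 1) facing east
t=2 arc(left, 3) ⇒ (4, 4) facing north
no rival 2-sequence matches.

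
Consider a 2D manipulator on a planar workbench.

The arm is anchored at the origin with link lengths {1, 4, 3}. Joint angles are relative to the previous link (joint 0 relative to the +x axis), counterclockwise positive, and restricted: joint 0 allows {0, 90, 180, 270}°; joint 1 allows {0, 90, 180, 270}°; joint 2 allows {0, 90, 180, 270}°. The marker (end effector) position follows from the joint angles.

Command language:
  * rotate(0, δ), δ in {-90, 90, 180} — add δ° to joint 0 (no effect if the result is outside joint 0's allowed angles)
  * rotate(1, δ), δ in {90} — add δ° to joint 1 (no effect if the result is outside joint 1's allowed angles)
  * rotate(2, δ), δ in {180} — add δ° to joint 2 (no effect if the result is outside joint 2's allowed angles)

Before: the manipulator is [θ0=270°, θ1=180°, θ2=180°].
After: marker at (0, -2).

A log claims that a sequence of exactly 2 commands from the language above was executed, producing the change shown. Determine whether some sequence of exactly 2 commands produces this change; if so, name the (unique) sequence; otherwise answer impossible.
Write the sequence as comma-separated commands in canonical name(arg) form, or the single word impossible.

begin: [θ0=270°, θ1=180°, θ2=180°]
t=1 rotate(1, 90) ⇒ [θ0=270°, θ1=270°, θ2=180°]
t=2 rotate(1, 90) ⇒ [θ0=270°, θ1=0°, θ2=180°]
all 25 alternatives checked — unique.

rotate(1, 90), rotate(1, 90)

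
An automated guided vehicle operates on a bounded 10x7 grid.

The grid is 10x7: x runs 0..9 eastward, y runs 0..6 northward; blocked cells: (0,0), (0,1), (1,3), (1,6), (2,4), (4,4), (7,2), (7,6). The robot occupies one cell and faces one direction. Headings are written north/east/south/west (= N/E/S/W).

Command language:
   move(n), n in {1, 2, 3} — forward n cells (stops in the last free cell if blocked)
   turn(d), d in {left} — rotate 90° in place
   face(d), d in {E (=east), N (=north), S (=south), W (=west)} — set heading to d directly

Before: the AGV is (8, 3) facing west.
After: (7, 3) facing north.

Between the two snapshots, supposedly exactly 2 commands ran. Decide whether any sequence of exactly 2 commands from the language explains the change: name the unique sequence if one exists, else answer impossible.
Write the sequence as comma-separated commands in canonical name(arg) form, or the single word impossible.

key: position moved to (7,3) AND the heading swung to N — translation plus rotation needed
initial: (8, 3) facing west
[1] after move(1): (7, 3) facing west
[2] after face(N): (7, 3) facing north
uniquely the one of 64 2-step routes that fits.

move(1), face(N)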